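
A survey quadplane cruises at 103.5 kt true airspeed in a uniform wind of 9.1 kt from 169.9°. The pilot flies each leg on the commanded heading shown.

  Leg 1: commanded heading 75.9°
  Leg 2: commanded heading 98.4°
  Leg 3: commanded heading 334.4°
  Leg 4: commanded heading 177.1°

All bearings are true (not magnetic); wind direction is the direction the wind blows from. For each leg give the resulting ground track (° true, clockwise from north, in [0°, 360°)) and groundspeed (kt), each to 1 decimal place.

Leg 1: heading 75.9°; drift -5.0° → track 70.9°, groundspeed 104.5 kt
Leg 2: heading 98.4°; drift -4.9° → track 93.5°, groundspeed 101.0 kt
Leg 3: heading 334.4°; drift +1.2° → track 335.6°, groundspeed 112.3 kt
Leg 4: heading 177.1°; drift +0.7° → track 177.8°, groundspeed 94.5 kt

Leg 1: track=70.9°, groundspeed=104.5 kt
Leg 2: track=93.5°, groundspeed=101.0 kt
Leg 3: track=335.6°, groundspeed=112.3 kt
Leg 4: track=177.8°, groundspeed=94.5 kt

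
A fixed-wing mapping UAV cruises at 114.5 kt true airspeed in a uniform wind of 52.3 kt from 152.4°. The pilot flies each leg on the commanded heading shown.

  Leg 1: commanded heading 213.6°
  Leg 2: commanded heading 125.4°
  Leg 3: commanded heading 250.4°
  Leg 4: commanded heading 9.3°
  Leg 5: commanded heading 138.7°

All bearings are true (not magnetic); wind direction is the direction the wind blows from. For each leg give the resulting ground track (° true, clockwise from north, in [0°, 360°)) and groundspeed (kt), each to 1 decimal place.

Leg 1: heading 213.6°; drift +27.2° → track 240.8°, groundspeed 100.4 kt
Leg 2: heading 125.4°; drift -19.3° → track 106.1°, groundspeed 71.9 kt
Leg 3: heading 250.4°; drift +23.0° → track 273.4°, groundspeed 132.3 kt
Leg 4: heading 9.3°; drift -11.4° → track 357.9°, groundspeed 159.4 kt
Leg 5: heading 138.7°; drift -11.0° → track 127.7°, groundspeed 64.9 kt

Leg 1: track=240.8°, groundspeed=100.4 kt
Leg 2: track=106.1°, groundspeed=71.9 kt
Leg 3: track=273.4°, groundspeed=132.3 kt
Leg 4: track=357.9°, groundspeed=159.4 kt
Leg 5: track=127.7°, groundspeed=64.9 kt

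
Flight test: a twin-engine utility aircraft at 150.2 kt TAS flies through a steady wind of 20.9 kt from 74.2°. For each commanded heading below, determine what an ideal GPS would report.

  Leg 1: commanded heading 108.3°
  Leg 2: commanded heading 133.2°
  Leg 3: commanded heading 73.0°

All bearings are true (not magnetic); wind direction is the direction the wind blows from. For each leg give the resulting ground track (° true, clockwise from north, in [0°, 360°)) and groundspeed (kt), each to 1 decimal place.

Leg 1: heading 108.3°; drift +5.0° → track 113.3°, groundspeed 133.4 kt
Leg 2: heading 133.2°; drift +7.3° → track 140.5°, groundspeed 140.6 kt
Leg 3: heading 73.0°; drift -0.2° → track 72.8°, groundspeed 129.3 kt

Leg 1: track=113.3°, groundspeed=133.4 kt
Leg 2: track=140.5°, groundspeed=140.6 kt
Leg 3: track=72.8°, groundspeed=129.3 kt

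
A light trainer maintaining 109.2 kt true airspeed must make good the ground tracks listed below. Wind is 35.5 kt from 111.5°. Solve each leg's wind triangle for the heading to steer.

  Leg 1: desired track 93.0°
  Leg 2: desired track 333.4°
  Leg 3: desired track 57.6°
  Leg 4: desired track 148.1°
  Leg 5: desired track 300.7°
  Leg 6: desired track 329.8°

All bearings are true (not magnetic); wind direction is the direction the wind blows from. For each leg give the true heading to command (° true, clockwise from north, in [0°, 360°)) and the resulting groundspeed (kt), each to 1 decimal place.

Leg 1: heading=98.9°, groundspeed=75.0 kt
Leg 2: heading=345.9°, groundspeed=133.0 kt
Leg 3: heading=72.8°, groundspeed=84.4 kt
Leg 4: heading=136.9°, groundspeed=78.6 kt
Leg 5: heading=303.7°, groundspeed=144.1 kt
Leg 6: heading=341.4°, groundspeed=134.8 kt

Leg 1: desired track 93.0°; wind correction +5.9° → command heading 98.9°, groundspeed 75.0 kt
Leg 2: desired track 333.4°; wind correction +12.5° → command heading 345.9°, groundspeed 133.0 kt
Leg 3: desired track 57.6°; wind correction +15.2° → command heading 72.8°, groundspeed 84.4 kt
Leg 4: desired track 148.1°; wind correction -11.2° → command heading 136.9°, groundspeed 78.6 kt
Leg 5: desired track 300.7°; wind correction +3.0° → command heading 303.7°, groundspeed 144.1 kt
Leg 6: desired track 329.8°; wind correction +11.6° → command heading 341.4°, groundspeed 134.8 kt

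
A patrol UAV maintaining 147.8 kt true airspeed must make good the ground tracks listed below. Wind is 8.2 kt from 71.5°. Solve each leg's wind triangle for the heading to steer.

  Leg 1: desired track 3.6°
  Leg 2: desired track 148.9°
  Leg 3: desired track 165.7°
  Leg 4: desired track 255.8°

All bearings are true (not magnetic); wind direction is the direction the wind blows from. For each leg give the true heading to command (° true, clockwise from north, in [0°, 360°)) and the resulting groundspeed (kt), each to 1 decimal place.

Leg 1: desired track 3.6°; wind correction +2.9° → command heading 6.5°, groundspeed 144.5 kt
Leg 2: desired track 148.9°; wind correction -3.1° → command heading 145.8°, groundspeed 145.8 kt
Leg 3: desired track 165.7°; wind correction -3.2° → command heading 162.5°, groundspeed 148.2 kt
Leg 4: desired track 255.8°; wind correction +0.2° → command heading 256.0°, groundspeed 156.0 kt

Leg 1: heading=6.5°, groundspeed=144.5 kt
Leg 2: heading=145.8°, groundspeed=145.8 kt
Leg 3: heading=162.5°, groundspeed=148.2 kt
Leg 4: heading=256.0°, groundspeed=156.0 kt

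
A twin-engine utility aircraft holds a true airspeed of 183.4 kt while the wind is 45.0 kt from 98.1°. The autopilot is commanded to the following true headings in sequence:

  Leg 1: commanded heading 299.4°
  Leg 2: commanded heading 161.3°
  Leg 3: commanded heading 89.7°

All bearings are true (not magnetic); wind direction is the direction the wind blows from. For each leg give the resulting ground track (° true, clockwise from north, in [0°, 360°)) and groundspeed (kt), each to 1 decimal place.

Leg 1: track=295.3°, groundspeed=225.9 kt
Leg 2: track=175.1°, groundspeed=168.0 kt
Leg 3: track=87.0°, groundspeed=139.0 kt

Leg 1: heading 299.4°; drift -4.1° → track 295.3°, groundspeed 225.9 kt
Leg 2: heading 161.3°; drift +13.8° → track 175.1°, groundspeed 168.0 kt
Leg 3: heading 89.7°; drift -2.7° → track 87.0°, groundspeed 139.0 kt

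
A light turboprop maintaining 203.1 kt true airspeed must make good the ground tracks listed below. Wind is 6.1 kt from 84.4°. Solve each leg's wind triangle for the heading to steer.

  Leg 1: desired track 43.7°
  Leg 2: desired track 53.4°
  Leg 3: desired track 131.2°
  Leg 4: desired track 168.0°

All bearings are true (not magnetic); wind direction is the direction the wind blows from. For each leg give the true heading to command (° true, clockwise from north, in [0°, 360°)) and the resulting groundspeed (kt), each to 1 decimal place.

Leg 1: heading=44.8°, groundspeed=198.4 kt
Leg 2: heading=54.3°, groundspeed=197.8 kt
Leg 3: heading=129.9°, groundspeed=198.9 kt
Leg 4: heading=166.3°, groundspeed=202.3 kt

Leg 1: desired track 43.7°; wind correction +1.1° → command heading 44.8°, groundspeed 198.4 kt
Leg 2: desired track 53.4°; wind correction +0.9° → command heading 54.3°, groundspeed 197.8 kt
Leg 3: desired track 131.2°; wind correction -1.3° → command heading 129.9°, groundspeed 198.9 kt
Leg 4: desired track 168.0°; wind correction -1.7° → command heading 166.3°, groundspeed 202.3 kt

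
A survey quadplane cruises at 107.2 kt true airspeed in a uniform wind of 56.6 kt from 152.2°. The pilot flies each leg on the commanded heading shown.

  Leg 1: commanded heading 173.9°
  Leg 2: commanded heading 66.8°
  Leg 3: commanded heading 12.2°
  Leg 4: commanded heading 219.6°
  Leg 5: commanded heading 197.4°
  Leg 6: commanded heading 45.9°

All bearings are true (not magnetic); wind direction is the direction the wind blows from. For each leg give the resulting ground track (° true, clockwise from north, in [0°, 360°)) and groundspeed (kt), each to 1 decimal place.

Leg 1: heading 173.9°; drift +21.0° → track 194.9°, groundspeed 58.5 kt
Leg 2: heading 66.8°; drift -28.8° → track 38.0°, groundspeed 117.1 kt
Leg 3: heading 12.2°; drift -13.6° → track 358.6°, groundspeed 154.9 kt
Leg 4: heading 219.6°; drift +31.4° → track 251.0°, groundspeed 100.2 kt
Leg 5: heading 197.4°; drift +30.8° → track 228.2°, groundspeed 78.4 kt
Leg 6: heading 45.9°; drift -23.8° → track 22.1°, groundspeed 134.5 kt

Leg 1: track=194.9°, groundspeed=58.5 kt
Leg 2: track=38.0°, groundspeed=117.1 kt
Leg 3: track=358.6°, groundspeed=154.9 kt
Leg 4: track=251.0°, groundspeed=100.2 kt
Leg 5: track=228.2°, groundspeed=78.4 kt
Leg 6: track=22.1°, groundspeed=134.5 kt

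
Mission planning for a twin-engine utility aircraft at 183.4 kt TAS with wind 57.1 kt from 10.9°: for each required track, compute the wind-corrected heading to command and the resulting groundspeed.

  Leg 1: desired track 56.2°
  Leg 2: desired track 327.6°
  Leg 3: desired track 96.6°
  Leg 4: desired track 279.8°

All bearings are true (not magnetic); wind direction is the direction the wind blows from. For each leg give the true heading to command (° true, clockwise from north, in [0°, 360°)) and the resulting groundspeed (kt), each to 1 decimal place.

Leg 1: desired track 56.2°; wind correction -12.8° → command heading 43.4°, groundspeed 138.7 kt
Leg 2: desired track 327.6°; wind correction +12.3° → command heading 339.9°, groundspeed 137.6 kt
Leg 3: desired track 96.6°; wind correction -18.1° → command heading 78.5°, groundspeed 170.1 kt
Leg 4: desired track 279.8°; wind correction +18.1° → command heading 297.9°, groundspeed 175.4 kt

Leg 1: heading=43.4°, groundspeed=138.7 kt
Leg 2: heading=339.9°, groundspeed=137.6 kt
Leg 3: heading=78.5°, groundspeed=170.1 kt
Leg 4: heading=297.9°, groundspeed=175.4 kt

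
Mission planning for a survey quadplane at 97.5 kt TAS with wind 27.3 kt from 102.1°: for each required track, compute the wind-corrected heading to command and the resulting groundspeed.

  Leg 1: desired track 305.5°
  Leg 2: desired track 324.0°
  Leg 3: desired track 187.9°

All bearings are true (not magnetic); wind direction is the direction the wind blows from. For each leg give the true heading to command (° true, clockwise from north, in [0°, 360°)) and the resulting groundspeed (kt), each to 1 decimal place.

Leg 1: heading=311.9°, groundspeed=121.9 kt
Leg 2: heading=334.8°, groundspeed=116.1 kt
Leg 3: heading=171.7°, groundspeed=91.6 kt

Leg 1: desired track 305.5°; wind correction +6.4° → command heading 311.9°, groundspeed 121.9 kt
Leg 2: desired track 324.0°; wind correction +10.8° → command heading 334.8°, groundspeed 116.1 kt
Leg 3: desired track 187.9°; wind correction -16.2° → command heading 171.7°, groundspeed 91.6 kt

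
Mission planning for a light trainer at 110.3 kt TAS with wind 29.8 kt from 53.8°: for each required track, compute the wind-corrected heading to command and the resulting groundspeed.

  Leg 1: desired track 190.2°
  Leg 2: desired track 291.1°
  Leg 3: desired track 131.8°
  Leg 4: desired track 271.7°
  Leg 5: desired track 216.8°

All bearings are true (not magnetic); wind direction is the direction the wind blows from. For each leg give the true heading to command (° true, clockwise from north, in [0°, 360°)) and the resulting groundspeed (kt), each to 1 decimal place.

Leg 1: desired track 190.2°; wind correction -10.7° → command heading 179.5°, groundspeed 129.9 kt
Leg 2: desired track 291.1°; wind correction +13.1° → command heading 304.2°, groundspeed 123.5 kt
Leg 3: desired track 131.8°; wind correction -15.3° → command heading 116.5°, groundspeed 100.2 kt
Leg 4: desired track 271.7°; wind correction +9.6° → command heading 281.3°, groundspeed 132.3 kt
Leg 5: desired track 216.8°; wind correction -4.5° → command heading 212.3°, groundspeed 138.5 kt

Leg 1: heading=179.5°, groundspeed=129.9 kt
Leg 2: heading=304.2°, groundspeed=123.5 kt
Leg 3: heading=116.5°, groundspeed=100.2 kt
Leg 4: heading=281.3°, groundspeed=132.3 kt
Leg 5: heading=212.3°, groundspeed=138.5 kt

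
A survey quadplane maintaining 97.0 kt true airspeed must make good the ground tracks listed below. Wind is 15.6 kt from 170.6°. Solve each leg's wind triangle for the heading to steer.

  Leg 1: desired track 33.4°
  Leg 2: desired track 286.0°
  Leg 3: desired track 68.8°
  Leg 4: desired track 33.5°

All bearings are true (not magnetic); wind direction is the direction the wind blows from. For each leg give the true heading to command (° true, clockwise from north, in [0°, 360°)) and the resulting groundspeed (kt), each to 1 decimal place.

Leg 1: heading=39.7°, groundspeed=107.9 kt
Leg 2: heading=277.6°, groundspeed=102.7 kt
Leg 3: heading=77.9°, groundspeed=99.0 kt
Leg 4: heading=39.8°, groundspeed=107.8 kt

Leg 1: desired track 33.4°; wind correction +6.3° → command heading 39.7°, groundspeed 107.9 kt
Leg 2: desired track 286.0°; wind correction -8.4° → command heading 277.6°, groundspeed 102.7 kt
Leg 3: desired track 68.8°; wind correction +9.1° → command heading 77.9°, groundspeed 99.0 kt
Leg 4: desired track 33.5°; wind correction +6.3° → command heading 39.8°, groundspeed 107.8 kt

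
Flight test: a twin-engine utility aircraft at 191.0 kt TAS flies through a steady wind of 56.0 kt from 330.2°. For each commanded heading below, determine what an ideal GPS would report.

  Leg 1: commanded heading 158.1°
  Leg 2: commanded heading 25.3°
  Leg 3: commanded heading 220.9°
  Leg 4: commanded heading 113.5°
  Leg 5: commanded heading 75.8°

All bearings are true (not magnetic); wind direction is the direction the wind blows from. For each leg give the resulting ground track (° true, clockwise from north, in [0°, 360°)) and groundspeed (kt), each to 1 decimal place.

Leg 1: heading 158.1°; drift -1.8° → track 156.3°, groundspeed 246.6 kt
Leg 2: heading 25.3°; drift +16.1° → track 41.4°, groundspeed 165.5 kt
Leg 3: heading 220.9°; drift -14.2° → track 206.7°, groundspeed 216.1 kt
Leg 4: heading 113.5°; drift +8.1° → track 121.6°, groundspeed 238.3 kt
Leg 5: heading 75.8°; drift +14.7° → track 90.5°, groundspeed 213.0 kt

Leg 1: track=156.3°, groundspeed=246.6 kt
Leg 2: track=41.4°, groundspeed=165.5 kt
Leg 3: track=206.7°, groundspeed=216.1 kt
Leg 4: track=121.6°, groundspeed=238.3 kt
Leg 5: track=90.5°, groundspeed=213.0 kt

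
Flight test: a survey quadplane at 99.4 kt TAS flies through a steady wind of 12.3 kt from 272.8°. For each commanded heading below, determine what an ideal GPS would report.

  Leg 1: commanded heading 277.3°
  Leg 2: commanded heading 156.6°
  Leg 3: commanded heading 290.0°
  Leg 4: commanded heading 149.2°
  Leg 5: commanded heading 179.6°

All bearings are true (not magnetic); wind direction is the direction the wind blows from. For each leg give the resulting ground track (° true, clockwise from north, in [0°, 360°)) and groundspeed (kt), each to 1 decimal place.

Leg 1: track=277.9°, groundspeed=87.1 kt
Leg 2: track=150.6°, groundspeed=105.4 kt
Leg 3: track=292.4°, groundspeed=87.7 kt
Leg 4: track=143.7°, groundspeed=106.7 kt
Leg 5: track=172.6°, groundspeed=100.8 kt

Leg 1: heading 277.3°; drift +0.6° → track 277.9°, groundspeed 87.1 kt
Leg 2: heading 156.6°; drift -6.0° → track 150.6°, groundspeed 105.4 kt
Leg 3: heading 290.0°; drift +2.4° → track 292.4°, groundspeed 87.7 kt
Leg 4: heading 149.2°; drift -5.5° → track 143.7°, groundspeed 106.7 kt
Leg 5: heading 179.6°; drift -7.0° → track 172.6°, groundspeed 100.8 kt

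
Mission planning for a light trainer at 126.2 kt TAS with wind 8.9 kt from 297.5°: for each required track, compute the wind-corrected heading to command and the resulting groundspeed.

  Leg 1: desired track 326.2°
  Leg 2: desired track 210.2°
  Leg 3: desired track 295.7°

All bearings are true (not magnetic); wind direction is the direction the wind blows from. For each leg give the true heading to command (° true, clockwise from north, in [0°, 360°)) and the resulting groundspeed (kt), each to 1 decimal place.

Leg 1: desired track 326.2°; wind correction -1.9° → command heading 324.3°, groundspeed 118.3 kt
Leg 2: desired track 210.2°; wind correction +4.0° → command heading 214.2°, groundspeed 125.5 kt
Leg 3: desired track 295.7°; wind correction +0.1° → command heading 295.8°, groundspeed 117.3 kt

Leg 1: heading=324.3°, groundspeed=118.3 kt
Leg 2: heading=214.2°, groundspeed=125.5 kt
Leg 3: heading=295.8°, groundspeed=117.3 kt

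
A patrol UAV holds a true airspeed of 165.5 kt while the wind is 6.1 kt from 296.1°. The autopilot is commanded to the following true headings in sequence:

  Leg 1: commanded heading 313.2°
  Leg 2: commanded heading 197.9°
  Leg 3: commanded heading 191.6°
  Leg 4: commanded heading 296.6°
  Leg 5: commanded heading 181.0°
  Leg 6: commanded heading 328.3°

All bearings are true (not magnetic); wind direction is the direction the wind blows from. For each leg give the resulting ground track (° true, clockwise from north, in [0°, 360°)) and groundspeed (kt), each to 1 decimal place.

Leg 1: heading 313.2°; drift +0.6° → track 313.8°, groundspeed 159.7 kt
Leg 2: heading 197.9°; drift -2.1° → track 195.8°, groundspeed 166.5 kt
Leg 3: heading 191.6°; drift -2.0° → track 189.6°, groundspeed 167.1 kt
Leg 4: heading 296.6°; drift +0.0° → track 296.6°, groundspeed 159.4 kt
Leg 5: heading 181.0°; drift -1.9° → track 179.1°, groundspeed 168.2 kt
Leg 6: heading 328.3°; drift +1.2° → track 329.5°, groundspeed 160.4 kt

Leg 1: track=313.8°, groundspeed=159.7 kt
Leg 2: track=195.8°, groundspeed=166.5 kt
Leg 3: track=189.6°, groundspeed=167.1 kt
Leg 4: track=296.6°, groundspeed=159.4 kt
Leg 5: track=179.1°, groundspeed=168.2 kt
Leg 6: track=329.5°, groundspeed=160.4 kt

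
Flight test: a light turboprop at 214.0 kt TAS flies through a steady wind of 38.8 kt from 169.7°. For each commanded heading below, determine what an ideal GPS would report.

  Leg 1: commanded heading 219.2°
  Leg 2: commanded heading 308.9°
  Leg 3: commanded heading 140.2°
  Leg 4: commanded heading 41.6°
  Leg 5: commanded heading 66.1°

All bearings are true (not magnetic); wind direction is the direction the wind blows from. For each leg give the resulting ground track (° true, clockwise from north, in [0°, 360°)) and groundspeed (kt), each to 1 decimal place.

Leg 1: track=228.1°, groundspeed=191.1 kt
Leg 2: track=314.8°, groundspeed=244.7 kt
Leg 3: track=134.1°, groundspeed=181.2 kt
Leg 4: track=34.3°, groundspeed=239.9 kt
Leg 5: track=56.5°, groundspeed=226.3 kt

Leg 1: heading 219.2°; drift +8.9° → track 228.1°, groundspeed 191.1 kt
Leg 2: heading 308.9°; drift +5.9° → track 314.8°, groundspeed 244.7 kt
Leg 3: heading 140.2°; drift -6.1° → track 134.1°, groundspeed 181.2 kt
Leg 4: heading 41.6°; drift -7.3° → track 34.3°, groundspeed 239.9 kt
Leg 5: heading 66.1°; drift -9.6° → track 56.5°, groundspeed 226.3 kt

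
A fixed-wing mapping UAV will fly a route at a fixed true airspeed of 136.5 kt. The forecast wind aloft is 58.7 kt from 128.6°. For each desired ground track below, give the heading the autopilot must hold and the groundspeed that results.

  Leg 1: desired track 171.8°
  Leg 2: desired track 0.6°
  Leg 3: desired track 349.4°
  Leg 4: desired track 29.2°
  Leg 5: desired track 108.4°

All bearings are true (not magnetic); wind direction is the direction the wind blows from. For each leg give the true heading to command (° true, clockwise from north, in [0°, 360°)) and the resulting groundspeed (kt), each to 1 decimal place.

Leg 1: heading=154.7°, groundspeed=87.7 kt
Leg 2: heading=20.4°, groundspeed=164.6 kt
Leg 3: heading=5.7°, groundspeed=175.4 kt
Leg 4: heading=54.3°, groundspeed=133.2 kt
Leg 5: heading=116.9°, groundspeed=79.9 kt

Leg 1: desired track 171.8°; wind correction -17.1° → command heading 154.7°, groundspeed 87.7 kt
Leg 2: desired track 0.6°; wind correction +19.8° → command heading 20.4°, groundspeed 164.6 kt
Leg 3: desired track 349.4°; wind correction +16.3° → command heading 5.7°, groundspeed 175.4 kt
Leg 4: desired track 29.2°; wind correction +25.1° → command heading 54.3°, groundspeed 133.2 kt
Leg 5: desired track 108.4°; wind correction +8.5° → command heading 116.9°, groundspeed 79.9 kt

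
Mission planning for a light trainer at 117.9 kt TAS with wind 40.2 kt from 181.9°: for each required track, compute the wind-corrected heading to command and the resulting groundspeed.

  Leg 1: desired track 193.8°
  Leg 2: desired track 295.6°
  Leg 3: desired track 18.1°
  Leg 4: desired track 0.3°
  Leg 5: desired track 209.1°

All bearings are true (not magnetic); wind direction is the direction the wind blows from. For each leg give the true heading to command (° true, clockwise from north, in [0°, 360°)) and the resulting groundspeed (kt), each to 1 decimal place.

Leg 1: heading=189.8°, groundspeed=78.3 kt
Leg 2: heading=277.4°, groundspeed=128.2 kt
Leg 3: heading=23.6°, groundspeed=156.0 kt
Leg 4: heading=359.8°, groundspeed=158.1 kt
Leg 5: heading=200.1°, groundspeed=80.7 kt

Leg 1: desired track 193.8°; wind correction -4.0° → command heading 189.8°, groundspeed 78.3 kt
Leg 2: desired track 295.6°; wind correction -18.2° → command heading 277.4°, groundspeed 128.2 kt
Leg 3: desired track 18.1°; wind correction +5.5° → command heading 23.6°, groundspeed 156.0 kt
Leg 4: desired track 0.3°; wind correction -0.5° → command heading 359.8°, groundspeed 158.1 kt
Leg 5: desired track 209.1°; wind correction -9.0° → command heading 200.1°, groundspeed 80.7 kt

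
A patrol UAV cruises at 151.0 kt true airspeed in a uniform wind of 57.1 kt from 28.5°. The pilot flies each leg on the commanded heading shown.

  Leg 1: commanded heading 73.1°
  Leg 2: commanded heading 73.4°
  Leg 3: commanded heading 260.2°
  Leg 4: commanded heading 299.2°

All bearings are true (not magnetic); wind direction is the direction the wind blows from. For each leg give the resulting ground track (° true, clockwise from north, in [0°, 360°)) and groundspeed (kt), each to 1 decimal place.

Leg 1: track=93.1°, groundspeed=117.4 kt
Leg 2: track=93.4°, groundspeed=117.7 kt
Leg 3: track=246.7°, groundspeed=191.7 kt
Leg 4: track=278.4°, groundspeed=160.8 kt

Leg 1: heading 73.1°; drift +20.0° → track 93.1°, groundspeed 117.4 kt
Leg 2: heading 73.4°; drift +20.0° → track 93.4°, groundspeed 117.7 kt
Leg 3: heading 260.2°; drift -13.5° → track 246.7°, groundspeed 191.7 kt
Leg 4: heading 299.2°; drift -20.8° → track 278.4°, groundspeed 160.8 kt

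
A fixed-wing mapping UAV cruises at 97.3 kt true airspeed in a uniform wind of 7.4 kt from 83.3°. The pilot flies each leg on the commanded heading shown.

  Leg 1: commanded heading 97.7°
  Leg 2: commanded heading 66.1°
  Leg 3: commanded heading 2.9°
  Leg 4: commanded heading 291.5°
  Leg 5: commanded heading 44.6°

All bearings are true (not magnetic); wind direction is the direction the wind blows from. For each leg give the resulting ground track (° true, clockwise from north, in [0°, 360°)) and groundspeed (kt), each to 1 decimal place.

Leg 1: track=98.9°, groundspeed=90.2 kt
Leg 2: track=64.7°, groundspeed=90.3 kt
Leg 3: track=358.6°, groundspeed=96.3 kt
Leg 4: track=289.6°, groundspeed=103.9 kt
Leg 5: track=41.7°, groundspeed=91.6 kt

Leg 1: heading 97.7°; drift +1.2° → track 98.9°, groundspeed 90.2 kt
Leg 2: heading 66.1°; drift -1.4° → track 64.7°, groundspeed 90.3 kt
Leg 3: heading 2.9°; drift -4.3° → track 358.6°, groundspeed 96.3 kt
Leg 4: heading 291.5°; drift -1.9° → track 289.6°, groundspeed 103.9 kt
Leg 5: heading 44.6°; drift -2.9° → track 41.7°, groundspeed 91.6 kt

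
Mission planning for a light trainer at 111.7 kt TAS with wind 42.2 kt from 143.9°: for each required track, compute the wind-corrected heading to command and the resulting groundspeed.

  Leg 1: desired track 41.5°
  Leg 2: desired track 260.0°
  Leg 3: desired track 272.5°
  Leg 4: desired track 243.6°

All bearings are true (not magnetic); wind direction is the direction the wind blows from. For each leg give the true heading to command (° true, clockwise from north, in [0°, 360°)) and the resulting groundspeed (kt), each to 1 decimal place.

Leg 1: heading=63.2°, groundspeed=112.9 kt
Leg 2: heading=240.2°, groundspeed=123.6 kt
Leg 3: heading=255.3°, groundspeed=133.0 kt
Leg 4: heading=221.7°, groundspeed=110.8 kt

Leg 1: desired track 41.5°; wind correction +21.7° → command heading 63.2°, groundspeed 112.9 kt
Leg 2: desired track 260.0°; wind correction -19.8° → command heading 240.2°, groundspeed 123.6 kt
Leg 3: desired track 272.5°; wind correction -17.2° → command heading 255.3°, groundspeed 133.0 kt
Leg 4: desired track 243.6°; wind correction -21.9° → command heading 221.7°, groundspeed 110.8 kt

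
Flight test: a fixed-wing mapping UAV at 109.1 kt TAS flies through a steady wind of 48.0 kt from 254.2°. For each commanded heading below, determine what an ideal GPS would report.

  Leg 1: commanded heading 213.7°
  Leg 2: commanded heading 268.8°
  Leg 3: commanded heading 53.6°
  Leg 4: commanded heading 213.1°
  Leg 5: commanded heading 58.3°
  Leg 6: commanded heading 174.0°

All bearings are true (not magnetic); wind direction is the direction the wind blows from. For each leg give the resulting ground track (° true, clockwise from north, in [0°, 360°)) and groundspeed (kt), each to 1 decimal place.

Leg 1: heading 213.7°; drift -23.2° → track 190.5°, groundspeed 79.0 kt
Leg 2: heading 268.8°; drift +10.9° → track 279.7°, groundspeed 63.8 kt
Leg 3: heading 53.6°; drift +6.3° → track 59.9°, groundspeed 155.0 kt
Leg 4: heading 213.1°; drift -23.4° → track 189.7°, groundspeed 79.5 kt
Leg 5: heading 58.3°; drift +4.8° → track 63.1°, groundspeed 155.8 kt
Leg 6: heading 174.0°; drift -25.1° → track 148.9°, groundspeed 111.5 kt

Leg 1: track=190.5°, groundspeed=79.0 kt
Leg 2: track=279.7°, groundspeed=63.8 kt
Leg 3: track=59.9°, groundspeed=155.0 kt
Leg 4: track=189.7°, groundspeed=79.5 kt
Leg 5: track=63.1°, groundspeed=155.8 kt
Leg 6: track=148.9°, groundspeed=111.5 kt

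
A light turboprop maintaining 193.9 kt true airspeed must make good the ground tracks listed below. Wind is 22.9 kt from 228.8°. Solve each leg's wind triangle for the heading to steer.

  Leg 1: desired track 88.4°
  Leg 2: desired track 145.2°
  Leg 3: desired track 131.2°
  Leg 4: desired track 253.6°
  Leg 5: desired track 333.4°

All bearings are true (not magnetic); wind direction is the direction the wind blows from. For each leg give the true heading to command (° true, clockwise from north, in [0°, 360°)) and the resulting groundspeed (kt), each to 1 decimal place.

Leg 1: desired track 88.4°; wind correction +4.3° → command heading 92.7°, groundspeed 211.0 kt
Leg 2: desired track 145.2°; wind correction +6.7° → command heading 151.9°, groundspeed 190.0 kt
Leg 3: desired track 131.2°; wind correction +6.7° → command heading 137.9°, groundspeed 195.6 kt
Leg 4: desired track 253.6°; wind correction -2.8° → command heading 250.8°, groundspeed 172.9 kt
Leg 5: desired track 333.4°; wind correction -6.6° → command heading 326.8°, groundspeed 198.4 kt

Leg 1: heading=92.7°, groundspeed=211.0 kt
Leg 2: heading=151.9°, groundspeed=190.0 kt
Leg 3: heading=137.9°, groundspeed=195.6 kt
Leg 4: heading=250.8°, groundspeed=172.9 kt
Leg 5: heading=326.8°, groundspeed=198.4 kt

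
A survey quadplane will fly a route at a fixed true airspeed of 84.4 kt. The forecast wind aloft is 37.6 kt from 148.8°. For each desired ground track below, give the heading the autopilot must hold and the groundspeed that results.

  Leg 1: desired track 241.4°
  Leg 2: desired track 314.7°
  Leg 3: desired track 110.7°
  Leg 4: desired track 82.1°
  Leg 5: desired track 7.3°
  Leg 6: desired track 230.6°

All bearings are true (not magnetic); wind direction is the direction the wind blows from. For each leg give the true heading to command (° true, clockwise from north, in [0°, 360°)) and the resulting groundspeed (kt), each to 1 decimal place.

Leg 1: desired track 241.4°; wind correction -26.4° → command heading 215.0°, groundspeed 77.3 kt
Leg 2: desired track 314.7°; wind correction -6.2° → command heading 308.5°, groundspeed 120.4 kt
Leg 3: desired track 110.7°; wind correction +16.0° → command heading 126.7°, groundspeed 51.6 kt
Leg 4: desired track 82.1°; wind correction +24.2° → command heading 106.3°, groundspeed 62.1 kt
Leg 5: desired track 7.3°; wind correction +16.1° → command heading 23.4°, groundspeed 110.5 kt
Leg 6: desired track 230.6°; wind correction -26.2° → command heading 204.4°, groundspeed 70.4 kt

Leg 1: heading=215.0°, groundspeed=77.3 kt
Leg 2: heading=308.5°, groundspeed=120.4 kt
Leg 3: heading=126.7°, groundspeed=51.6 kt
Leg 4: heading=106.3°, groundspeed=62.1 kt
Leg 5: heading=23.4°, groundspeed=110.5 kt
Leg 6: heading=204.4°, groundspeed=70.4 kt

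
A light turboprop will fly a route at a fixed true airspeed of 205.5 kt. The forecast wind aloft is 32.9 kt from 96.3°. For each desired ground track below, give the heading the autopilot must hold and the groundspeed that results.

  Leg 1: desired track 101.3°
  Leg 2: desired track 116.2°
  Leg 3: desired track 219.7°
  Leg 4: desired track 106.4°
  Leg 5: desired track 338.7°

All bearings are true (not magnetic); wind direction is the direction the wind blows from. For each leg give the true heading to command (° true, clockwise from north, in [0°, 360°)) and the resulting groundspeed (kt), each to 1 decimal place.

Leg 1: desired track 101.3°; wind correction -0.8° → command heading 100.5°, groundspeed 172.7 kt
Leg 2: desired track 116.2°; wind correction -3.1° → command heading 113.1°, groundspeed 174.3 kt
Leg 3: desired track 219.7°; wind correction -7.7° → command heading 212.0°, groundspeed 221.8 kt
Leg 4: desired track 106.4°; wind correction -1.6° → command heading 104.8°, groundspeed 173.0 kt
Leg 5: desired track 338.7°; wind correction +8.2° → command heading 346.9°, groundspeed 218.7 kt

Leg 1: heading=100.5°, groundspeed=172.7 kt
Leg 2: heading=113.1°, groundspeed=174.3 kt
Leg 3: heading=212.0°, groundspeed=221.8 kt
Leg 4: heading=104.8°, groundspeed=173.0 kt
Leg 5: heading=346.9°, groundspeed=218.7 kt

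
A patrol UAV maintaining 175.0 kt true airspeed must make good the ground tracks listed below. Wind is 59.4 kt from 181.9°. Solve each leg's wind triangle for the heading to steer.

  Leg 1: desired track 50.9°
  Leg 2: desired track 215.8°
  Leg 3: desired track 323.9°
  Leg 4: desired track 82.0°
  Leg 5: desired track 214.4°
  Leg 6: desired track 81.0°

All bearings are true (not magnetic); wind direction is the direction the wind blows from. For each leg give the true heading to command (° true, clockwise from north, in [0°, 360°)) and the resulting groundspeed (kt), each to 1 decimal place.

Leg 1: heading=65.7°, groundspeed=208.1 kt
Leg 2: heading=204.9°, groundspeed=122.5 kt
Leg 3: heading=311.8°, groundspeed=217.9 kt
Leg 4: heading=101.5°, groundspeed=175.1 kt
Leg 5: heading=203.9°, groundspeed=122.0 kt
Leg 6: heading=100.5°, groundspeed=176.2 kt

Leg 1: desired track 50.9°; wind correction +14.8° → command heading 65.7°, groundspeed 208.1 kt
Leg 2: desired track 215.8°; wind correction -10.9° → command heading 204.9°, groundspeed 122.5 kt
Leg 3: desired track 323.9°; wind correction -12.1° → command heading 311.8°, groundspeed 217.9 kt
Leg 4: desired track 82.0°; wind correction +19.5° → command heading 101.5°, groundspeed 175.1 kt
Leg 5: desired track 214.4°; wind correction -10.5° → command heading 203.9°, groundspeed 122.0 kt
Leg 6: desired track 81.0°; wind correction +19.5° → command heading 100.5°, groundspeed 176.2 kt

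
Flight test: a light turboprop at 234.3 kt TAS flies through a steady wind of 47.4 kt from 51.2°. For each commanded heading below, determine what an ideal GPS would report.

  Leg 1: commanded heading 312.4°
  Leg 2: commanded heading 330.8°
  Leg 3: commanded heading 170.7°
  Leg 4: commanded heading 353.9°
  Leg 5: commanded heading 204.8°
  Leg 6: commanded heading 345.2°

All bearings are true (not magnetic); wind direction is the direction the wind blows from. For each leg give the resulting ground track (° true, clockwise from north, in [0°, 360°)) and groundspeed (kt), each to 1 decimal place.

Leg 1: track=301.4°, groundspeed=246.1 kt
Leg 2: track=319.1°, groundspeed=231.2 kt
Leg 3: track=179.8°, groundspeed=260.9 kt
Leg 4: track=343.1°, groundspeed=212.5 kt
Leg 5: track=209.2°, groundspeed=277.6 kt
Leg 6: track=333.8°, groundspeed=219.3 kt

Leg 1: heading 312.4°; drift -11.0° → track 301.4°, groundspeed 246.1 kt
Leg 2: heading 330.8°; drift -11.7° → track 319.1°, groundspeed 231.2 kt
Leg 3: heading 170.7°; drift +9.1° → track 179.8°, groundspeed 260.9 kt
Leg 4: heading 353.9°; drift -10.8° → track 343.1°, groundspeed 212.5 kt
Leg 5: heading 204.8°; drift +4.4° → track 209.2°, groundspeed 277.6 kt
Leg 6: heading 345.2°; drift -11.4° → track 333.8°, groundspeed 219.3 kt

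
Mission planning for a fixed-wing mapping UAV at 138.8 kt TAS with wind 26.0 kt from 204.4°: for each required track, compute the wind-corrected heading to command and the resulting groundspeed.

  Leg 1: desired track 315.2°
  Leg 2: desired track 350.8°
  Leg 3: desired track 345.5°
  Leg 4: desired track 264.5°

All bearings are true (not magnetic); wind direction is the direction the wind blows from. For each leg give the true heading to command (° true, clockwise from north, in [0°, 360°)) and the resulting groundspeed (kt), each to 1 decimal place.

Leg 1: heading=305.1°, groundspeed=145.9 kt
Leg 2: heading=344.8°, groundspeed=159.7 kt
Leg 3: heading=338.7°, groundspeed=158.1 kt
Leg 4: heading=255.2°, groundspeed=124.0 kt

Leg 1: desired track 315.2°; wind correction -10.1° → command heading 305.1°, groundspeed 145.9 kt
Leg 2: desired track 350.8°; wind correction -6.0° → command heading 344.8°, groundspeed 159.7 kt
Leg 3: desired track 345.5°; wind correction -6.8° → command heading 338.7°, groundspeed 158.1 kt
Leg 4: desired track 264.5°; wind correction -9.3° → command heading 255.2°, groundspeed 124.0 kt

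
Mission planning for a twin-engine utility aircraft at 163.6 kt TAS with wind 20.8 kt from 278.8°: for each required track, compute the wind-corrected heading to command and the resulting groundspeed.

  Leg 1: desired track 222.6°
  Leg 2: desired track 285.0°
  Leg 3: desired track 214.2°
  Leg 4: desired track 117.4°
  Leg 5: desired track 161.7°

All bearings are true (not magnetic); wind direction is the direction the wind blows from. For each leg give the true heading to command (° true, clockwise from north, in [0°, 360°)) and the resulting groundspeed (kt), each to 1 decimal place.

Leg 1: desired track 222.6°; wind correction +6.1° → command heading 228.7°, groundspeed 151.1 kt
Leg 2: desired track 285.0°; wind correction -0.8° → command heading 284.2°, groundspeed 142.9 kt
Leg 3: desired track 214.2°; wind correction +6.6° → command heading 220.8°, groundspeed 153.6 kt
Leg 4: desired track 117.4°; wind correction +2.3° → command heading 119.7°, groundspeed 183.2 kt
Leg 5: desired track 161.7°; wind correction +6.5° → command heading 168.2°, groundspeed 172.0 kt

Leg 1: heading=228.7°, groundspeed=151.1 kt
Leg 2: heading=284.2°, groundspeed=142.9 kt
Leg 3: heading=220.8°, groundspeed=153.6 kt
Leg 4: heading=119.7°, groundspeed=183.2 kt
Leg 5: heading=168.2°, groundspeed=172.0 kt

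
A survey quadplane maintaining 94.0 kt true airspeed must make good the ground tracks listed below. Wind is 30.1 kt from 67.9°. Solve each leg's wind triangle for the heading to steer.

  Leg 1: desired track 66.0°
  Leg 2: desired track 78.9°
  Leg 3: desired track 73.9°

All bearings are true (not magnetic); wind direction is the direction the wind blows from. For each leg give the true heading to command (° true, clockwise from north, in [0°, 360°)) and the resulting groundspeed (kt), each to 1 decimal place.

Leg 1: heading=66.6°, groundspeed=63.9 kt
Leg 2: heading=75.4°, groundspeed=64.3 kt
Leg 3: heading=72.0°, groundspeed=64.0 kt

Leg 1: desired track 66.0°; wind correction +0.6° → command heading 66.6°, groundspeed 63.9 kt
Leg 2: desired track 78.9°; wind correction -3.5° → command heading 75.4°, groundspeed 64.3 kt
Leg 3: desired track 73.9°; wind correction -1.9° → command heading 72.0°, groundspeed 64.0 kt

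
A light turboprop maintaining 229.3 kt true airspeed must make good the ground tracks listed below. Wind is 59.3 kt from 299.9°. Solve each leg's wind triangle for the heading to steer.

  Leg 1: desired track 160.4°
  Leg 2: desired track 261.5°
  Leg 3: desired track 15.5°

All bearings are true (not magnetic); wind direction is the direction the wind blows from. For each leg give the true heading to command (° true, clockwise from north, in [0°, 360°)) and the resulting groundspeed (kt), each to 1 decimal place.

Leg 1: desired track 160.4°; wind correction +9.7° → command heading 170.1°, groundspeed 271.1 kt
Leg 2: desired track 261.5°; wind correction +9.2° → command heading 270.7°, groundspeed 179.8 kt
Leg 3: desired track 15.5°; wind correction -14.5° → command heading 1.0°, groundspeed 207.2 kt

Leg 1: heading=170.1°, groundspeed=271.1 kt
Leg 2: heading=270.7°, groundspeed=179.8 kt
Leg 3: heading=1.0°, groundspeed=207.2 kt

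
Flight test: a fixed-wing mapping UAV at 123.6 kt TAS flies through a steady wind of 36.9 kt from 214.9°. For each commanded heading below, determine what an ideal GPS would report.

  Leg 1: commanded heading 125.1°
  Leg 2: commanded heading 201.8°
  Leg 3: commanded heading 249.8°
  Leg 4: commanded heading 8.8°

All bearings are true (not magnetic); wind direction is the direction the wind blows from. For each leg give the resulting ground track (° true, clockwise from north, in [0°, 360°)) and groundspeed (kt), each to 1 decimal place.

Leg 1: track=108.5°, groundspeed=128.9 kt
Leg 2: track=196.4°, groundspeed=88.1 kt
Leg 3: track=262.5°, groundspeed=95.7 kt
Leg 4: track=14.7°, groundspeed=157.6 kt

Leg 1: heading 125.1°; drift -16.6° → track 108.5°, groundspeed 128.9 kt
Leg 2: heading 201.8°; drift -5.4° → track 196.4°, groundspeed 88.1 kt
Leg 3: heading 249.8°; drift +12.7° → track 262.5°, groundspeed 95.7 kt
Leg 4: heading 8.8°; drift +5.9° → track 14.7°, groundspeed 157.6 kt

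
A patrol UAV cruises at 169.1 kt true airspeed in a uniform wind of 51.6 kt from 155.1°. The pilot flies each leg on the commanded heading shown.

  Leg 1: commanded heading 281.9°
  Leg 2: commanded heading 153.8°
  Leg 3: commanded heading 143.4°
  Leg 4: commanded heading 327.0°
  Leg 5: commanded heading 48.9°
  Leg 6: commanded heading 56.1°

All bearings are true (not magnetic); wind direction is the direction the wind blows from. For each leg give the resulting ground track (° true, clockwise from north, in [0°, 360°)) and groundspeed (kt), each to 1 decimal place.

Leg 1: track=293.6°, groundspeed=204.2 kt
Leg 2: track=153.2°, groundspeed=117.5 kt
Leg 3: track=138.4°, groundspeed=119.0 kt
Leg 4: track=328.9°, groundspeed=220.3 kt
Leg 5: track=33.8°, groundspeed=190.1 kt
Leg 6: track=40.1°, groundspeed=184.4 kt

Leg 1: heading 281.9°; drift +11.7° → track 293.6°, groundspeed 204.2 kt
Leg 2: heading 153.8°; drift -0.6° → track 153.2°, groundspeed 117.5 kt
Leg 3: heading 143.4°; drift -5.0° → track 138.4°, groundspeed 119.0 kt
Leg 4: heading 327.0°; drift +1.9° → track 328.9°, groundspeed 220.3 kt
Leg 5: heading 48.9°; drift -15.1° → track 33.8°, groundspeed 190.1 kt
Leg 6: heading 56.1°; drift -16.0° → track 40.1°, groundspeed 184.4 kt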